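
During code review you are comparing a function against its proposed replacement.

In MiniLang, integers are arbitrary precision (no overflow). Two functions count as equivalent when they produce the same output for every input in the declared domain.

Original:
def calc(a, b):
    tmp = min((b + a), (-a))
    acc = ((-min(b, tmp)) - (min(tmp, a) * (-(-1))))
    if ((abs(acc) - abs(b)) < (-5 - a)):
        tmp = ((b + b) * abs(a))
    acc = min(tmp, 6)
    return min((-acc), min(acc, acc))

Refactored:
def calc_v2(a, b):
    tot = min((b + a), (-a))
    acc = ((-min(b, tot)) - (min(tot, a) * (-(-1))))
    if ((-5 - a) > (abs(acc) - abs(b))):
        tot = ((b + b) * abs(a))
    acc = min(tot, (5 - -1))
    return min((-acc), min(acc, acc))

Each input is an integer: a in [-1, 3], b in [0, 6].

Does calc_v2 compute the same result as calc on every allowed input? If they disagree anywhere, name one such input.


Equivalent — the differences include constant usage differs; arithmetic usage differs; comparison usage differs; local variable names differ, yet no declared input distinguishes the two.
Spot check at a=2, b=1 — calc: tmp := -2 | acc := 4 | ((abs(acc) - abs(b)) < (-5 - a)): false | acc := -2 | result -2. calc_v2: tot := -2 | acc := 4 | ((-5 - a) > (abs(acc) - abs(b))): false | acc := -2 | result -2. Both give -2.
Every one of the 35 inputs gives matching results.
verdict: equivalent


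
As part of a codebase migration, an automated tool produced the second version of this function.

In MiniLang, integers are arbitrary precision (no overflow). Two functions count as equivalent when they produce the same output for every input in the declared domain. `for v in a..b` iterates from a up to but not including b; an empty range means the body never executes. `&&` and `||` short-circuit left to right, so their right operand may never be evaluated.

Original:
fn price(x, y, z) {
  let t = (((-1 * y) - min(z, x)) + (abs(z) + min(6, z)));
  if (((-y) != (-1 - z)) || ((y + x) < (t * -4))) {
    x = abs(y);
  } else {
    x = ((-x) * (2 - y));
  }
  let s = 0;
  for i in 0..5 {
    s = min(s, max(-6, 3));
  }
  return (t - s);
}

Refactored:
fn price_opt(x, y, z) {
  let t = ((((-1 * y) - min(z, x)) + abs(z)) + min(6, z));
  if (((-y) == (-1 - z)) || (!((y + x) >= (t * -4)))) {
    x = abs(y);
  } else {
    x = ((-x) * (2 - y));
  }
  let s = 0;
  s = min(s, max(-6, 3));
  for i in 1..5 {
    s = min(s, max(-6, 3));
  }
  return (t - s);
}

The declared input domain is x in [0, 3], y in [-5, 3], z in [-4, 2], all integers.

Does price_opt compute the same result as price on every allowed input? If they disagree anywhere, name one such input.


Equivalent. Although `((-y) != (-1 - z))` became `((-y) == (-1 - z))`, no input in the stated domain can expose it.
Sweeping the whole domain (252 inputs) finds no disagreement.
As a probe, take x=1, y=-3, z=-4: price runs t := 7 | (((-y) != (-1 - z)) || ((y + x) < (t * -4))): false | x := -5 | s := 0 | iter i=0: | s := 0 | iter i=1: | s := 0 | iter i=2: | s := 0 | iter i=3: | s := 0 | iter i=4: | s := 0 | result 7; price_opt runs t := 7 | (((-y) == (-1 - z)) || (!((y + x) >= (t * -4)))): true | x := 3 | s := 0 | s := 0 | iter i=1: | s := 0 | iter i=2: | s := 0 | iter i=3: | s := 0 | iter i=4: | s := 0 | result 7; both end at 7.
verdict: equivalent


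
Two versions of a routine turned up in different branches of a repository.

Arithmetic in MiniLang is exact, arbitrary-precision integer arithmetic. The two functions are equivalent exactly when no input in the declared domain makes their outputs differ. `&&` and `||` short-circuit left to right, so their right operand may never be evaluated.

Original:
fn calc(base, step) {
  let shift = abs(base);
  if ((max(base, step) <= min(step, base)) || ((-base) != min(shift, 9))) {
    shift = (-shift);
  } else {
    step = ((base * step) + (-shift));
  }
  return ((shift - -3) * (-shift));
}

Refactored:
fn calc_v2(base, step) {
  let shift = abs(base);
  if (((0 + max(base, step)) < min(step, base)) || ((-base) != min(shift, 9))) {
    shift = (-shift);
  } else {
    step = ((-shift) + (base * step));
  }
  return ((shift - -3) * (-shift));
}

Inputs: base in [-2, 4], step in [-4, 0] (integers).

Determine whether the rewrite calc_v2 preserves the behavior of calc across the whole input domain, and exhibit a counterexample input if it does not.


Run the pair on base=-2, step=-2.
calc: shift := 2 | ((max(base, step) <= min(step, base)) || ((-base) != min(shift, 9))): true | shift := -2 | result 2
calc_v2: shift := 2 | (((0 + max(base, step)) < min(step, base)) || ((-base) != min(shift, 9))): false | step := 2 | result -10
2 and -10 differ, so these are not the same function on this domain.
verdict: not equivalent; witness: base=-2, step=-2


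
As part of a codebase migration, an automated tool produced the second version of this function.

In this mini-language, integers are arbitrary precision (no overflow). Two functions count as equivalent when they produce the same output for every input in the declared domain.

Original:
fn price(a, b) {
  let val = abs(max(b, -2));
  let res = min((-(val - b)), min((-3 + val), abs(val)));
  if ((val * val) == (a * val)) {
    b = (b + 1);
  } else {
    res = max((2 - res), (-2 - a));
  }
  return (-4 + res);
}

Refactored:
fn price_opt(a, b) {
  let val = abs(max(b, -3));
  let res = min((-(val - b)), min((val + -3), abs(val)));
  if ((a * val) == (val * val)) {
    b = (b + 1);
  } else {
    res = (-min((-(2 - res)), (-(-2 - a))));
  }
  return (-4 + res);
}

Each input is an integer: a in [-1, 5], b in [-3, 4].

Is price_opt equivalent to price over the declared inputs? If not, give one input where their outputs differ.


There is a counterexample at a=-1, b=-3: 3 on one side, 4 on the other.
price: val becomes 2; next res becomes -5; next ((val * val) == (a * val)) evaluates to false; next res becomes 7; next final value 3
price_opt: val becomes 3; next res becomes -6; next ((a * val) == (val * val)) evaluates to false; next res becomes 8; next final value 4
verdict: not equivalent; witness: a=-1, b=-3


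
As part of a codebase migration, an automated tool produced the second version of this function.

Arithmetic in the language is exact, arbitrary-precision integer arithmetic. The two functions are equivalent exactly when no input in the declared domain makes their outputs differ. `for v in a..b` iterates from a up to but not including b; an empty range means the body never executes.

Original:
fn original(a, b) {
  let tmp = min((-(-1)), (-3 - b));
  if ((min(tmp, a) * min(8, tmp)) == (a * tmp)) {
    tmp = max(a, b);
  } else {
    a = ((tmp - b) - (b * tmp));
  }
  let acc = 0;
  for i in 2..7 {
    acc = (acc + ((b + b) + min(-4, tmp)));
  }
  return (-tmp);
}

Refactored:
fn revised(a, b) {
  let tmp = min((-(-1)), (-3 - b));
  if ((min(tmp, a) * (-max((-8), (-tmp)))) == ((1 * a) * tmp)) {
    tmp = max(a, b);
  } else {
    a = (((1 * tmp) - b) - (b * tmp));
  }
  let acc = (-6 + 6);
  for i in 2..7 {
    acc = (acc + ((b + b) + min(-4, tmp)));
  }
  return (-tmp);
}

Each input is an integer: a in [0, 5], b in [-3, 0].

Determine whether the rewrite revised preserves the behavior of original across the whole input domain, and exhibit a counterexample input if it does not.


Changes here: min/max/abs usage differs, plus arithmetic usage differs, plus constant usage differs; the full 24-point sweep finds no disagreement.
verdict: equivalent


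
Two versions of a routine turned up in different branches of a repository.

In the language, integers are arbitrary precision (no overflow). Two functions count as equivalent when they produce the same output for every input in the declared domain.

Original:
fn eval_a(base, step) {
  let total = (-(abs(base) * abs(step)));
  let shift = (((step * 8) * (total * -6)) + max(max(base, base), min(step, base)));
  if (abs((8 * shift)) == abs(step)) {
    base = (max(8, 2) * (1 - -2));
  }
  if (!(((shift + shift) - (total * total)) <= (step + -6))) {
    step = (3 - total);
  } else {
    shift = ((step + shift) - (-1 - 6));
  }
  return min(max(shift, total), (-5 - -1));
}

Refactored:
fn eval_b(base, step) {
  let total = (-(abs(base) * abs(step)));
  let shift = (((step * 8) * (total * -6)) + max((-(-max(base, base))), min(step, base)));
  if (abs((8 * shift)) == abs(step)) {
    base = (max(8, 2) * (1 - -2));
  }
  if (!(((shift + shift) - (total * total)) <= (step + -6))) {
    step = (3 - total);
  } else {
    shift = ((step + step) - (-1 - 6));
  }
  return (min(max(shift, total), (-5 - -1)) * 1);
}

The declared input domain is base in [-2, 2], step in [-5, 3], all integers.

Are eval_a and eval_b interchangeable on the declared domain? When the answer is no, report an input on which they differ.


These are not equivalent — on base=-2, step=-5 the outputs split (-10 vs -4).
eval_a: total = -10; shift = -2402; (abs((8 * shift)) == abs(step)) -> false; (!(((shift + shift) - (total * total)) <= (step + -6))) -> false; shift = -2400; return -10
eval_b: total = -10; shift = -2402; (abs((8 * shift)) == abs(step)) -> false; (!(((shift + shift) - (total * total)) <= (step + -6))) -> false; shift = -3; return -4
verdict: not equivalent; witness: base=-2, step=-5


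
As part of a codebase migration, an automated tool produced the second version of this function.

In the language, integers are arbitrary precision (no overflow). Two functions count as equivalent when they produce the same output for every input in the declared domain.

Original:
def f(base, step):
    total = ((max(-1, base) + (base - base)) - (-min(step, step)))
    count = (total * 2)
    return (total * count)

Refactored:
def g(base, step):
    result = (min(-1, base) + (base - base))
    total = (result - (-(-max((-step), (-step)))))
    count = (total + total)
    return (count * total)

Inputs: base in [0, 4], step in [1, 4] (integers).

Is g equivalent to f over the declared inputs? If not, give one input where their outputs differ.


The rewrite breaks on base=0, step=1, where the results are 2 and 0.
f: total = 1; count = 2; return 2
g: result = -1; total = 0; count = 0; return 0
verdict: not equivalent; witness: base=0, step=1


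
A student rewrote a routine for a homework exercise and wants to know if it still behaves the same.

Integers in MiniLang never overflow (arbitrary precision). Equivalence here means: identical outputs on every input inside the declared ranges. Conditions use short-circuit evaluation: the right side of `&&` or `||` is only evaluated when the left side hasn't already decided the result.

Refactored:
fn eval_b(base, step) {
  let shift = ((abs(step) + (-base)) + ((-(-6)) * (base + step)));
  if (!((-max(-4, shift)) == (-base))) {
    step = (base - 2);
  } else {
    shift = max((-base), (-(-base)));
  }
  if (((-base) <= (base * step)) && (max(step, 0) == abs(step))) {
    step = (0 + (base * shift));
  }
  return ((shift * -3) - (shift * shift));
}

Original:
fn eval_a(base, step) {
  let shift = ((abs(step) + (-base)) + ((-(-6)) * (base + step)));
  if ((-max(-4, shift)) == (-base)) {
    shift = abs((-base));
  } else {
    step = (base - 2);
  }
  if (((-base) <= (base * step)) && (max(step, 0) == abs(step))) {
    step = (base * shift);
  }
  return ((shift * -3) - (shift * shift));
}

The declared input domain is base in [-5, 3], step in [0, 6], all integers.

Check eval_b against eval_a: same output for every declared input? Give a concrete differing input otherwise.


Equivalent — the differences include arithmetic usage differs; also constant usage differs; also min/max/abs usage differs; also boolean connective usage differs, yet no declared input distinguishes the two.
Spot check at base=-2, step=1 — eval_a: shift becomes -3; next ((-max(-4, shift)) == (-base)) evaluates to false; next step becomes -4; next (((-base) <= (base * step)) && (max(step, 0) == abs(step))) evaluates to false; next final value 0. eval_b: shift becomes -3; next (!((-max(-4, shift)) == (-base))) evaluates to true; next step becomes -4; next (((-base) <= (base * step)) && (max(step, 0) == abs(step))) evaluates to false; next final value 0. Both give 0.
Every one of the 63 inputs gives matching results.
verdict: equivalent


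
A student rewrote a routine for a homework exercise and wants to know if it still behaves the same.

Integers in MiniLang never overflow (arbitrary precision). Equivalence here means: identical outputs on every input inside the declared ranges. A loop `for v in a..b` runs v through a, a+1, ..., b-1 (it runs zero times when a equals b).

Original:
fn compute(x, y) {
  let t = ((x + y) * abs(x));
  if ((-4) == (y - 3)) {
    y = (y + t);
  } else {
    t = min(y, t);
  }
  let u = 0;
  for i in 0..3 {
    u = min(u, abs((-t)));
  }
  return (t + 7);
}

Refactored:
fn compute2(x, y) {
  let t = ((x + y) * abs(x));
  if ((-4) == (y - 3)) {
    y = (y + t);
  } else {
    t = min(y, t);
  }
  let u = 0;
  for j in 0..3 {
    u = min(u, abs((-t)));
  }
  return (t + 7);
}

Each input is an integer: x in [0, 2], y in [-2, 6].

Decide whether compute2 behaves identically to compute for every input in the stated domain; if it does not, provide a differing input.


Equivalent — the differences include local variable names differ, yet no declared input distinguishes the two.
Spot check at x=1, y=6 — compute: t=7, then ((-4) == (y - 3)) is false, then t=6, then u=0, then (i=0), then u=0, then (i=1), then u=0, then (i=2), then u=0, then returns 13. compute2: t=7, then ((-4) == (y - 3)) is false, then t=6, then u=0, then (j=0), then u=0, then (j=1), then u=0, then (j=2), then u=0, then returns 13. Both give 13.
Checked all 27 inputs in the declared domain: the outputs agree on every one.
verdict: equivalent


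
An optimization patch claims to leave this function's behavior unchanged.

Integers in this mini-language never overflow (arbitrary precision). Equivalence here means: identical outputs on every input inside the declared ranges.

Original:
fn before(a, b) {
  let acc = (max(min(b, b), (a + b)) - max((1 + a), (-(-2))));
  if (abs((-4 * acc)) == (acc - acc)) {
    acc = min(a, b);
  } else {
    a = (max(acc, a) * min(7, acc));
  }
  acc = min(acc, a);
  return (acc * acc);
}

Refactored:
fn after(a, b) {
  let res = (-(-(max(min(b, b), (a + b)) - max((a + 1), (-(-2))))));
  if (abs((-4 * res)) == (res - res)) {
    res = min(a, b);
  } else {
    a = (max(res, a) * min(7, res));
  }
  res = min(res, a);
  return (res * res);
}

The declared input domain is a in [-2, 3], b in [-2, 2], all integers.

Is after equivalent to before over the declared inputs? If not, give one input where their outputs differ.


Equivalent — the differences include local variable names differ, yet no declared input distinguishes the two.
One worked example (a=0, b=1) — before: acc = -1; (abs((-4 * acc)) == (acc - acc)) -> false; a = 0; acc = -1; return 1; after: res = -1; (abs((-4 * res)) == (res - res)) -> false; a = 0; res = -1; return 1; agreement on 1.
Every one of the 30 inputs gives matching results.
verdict: equivalent


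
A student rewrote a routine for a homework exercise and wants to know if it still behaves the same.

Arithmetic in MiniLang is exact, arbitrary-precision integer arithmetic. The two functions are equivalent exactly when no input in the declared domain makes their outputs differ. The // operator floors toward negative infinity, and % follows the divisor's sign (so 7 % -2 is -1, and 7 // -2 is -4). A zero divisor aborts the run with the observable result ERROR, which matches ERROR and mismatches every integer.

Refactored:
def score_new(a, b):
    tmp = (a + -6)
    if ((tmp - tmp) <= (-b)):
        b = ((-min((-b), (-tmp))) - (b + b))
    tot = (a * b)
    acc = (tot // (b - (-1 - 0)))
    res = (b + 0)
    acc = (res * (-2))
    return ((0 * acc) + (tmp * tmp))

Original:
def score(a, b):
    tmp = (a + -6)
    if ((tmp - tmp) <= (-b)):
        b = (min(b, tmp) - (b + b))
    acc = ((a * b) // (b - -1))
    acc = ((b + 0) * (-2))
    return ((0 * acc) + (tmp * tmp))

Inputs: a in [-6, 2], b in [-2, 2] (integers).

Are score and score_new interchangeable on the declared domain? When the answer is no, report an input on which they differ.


Not equivalent: a=1, b=-2 separates them (ERROR vs 25).
score: tmp = -5; ((tmp - tmp) <= (-b)) -> true; b = -1; division by zero -> ERROR
score_new: tmp = -5; ((tmp - tmp) <= (-b)) -> true; b = 2; tot = 2; acc = 0; res = 2; acc = -4; return 25
verdict: not equivalent; witness: a=1, b=-2


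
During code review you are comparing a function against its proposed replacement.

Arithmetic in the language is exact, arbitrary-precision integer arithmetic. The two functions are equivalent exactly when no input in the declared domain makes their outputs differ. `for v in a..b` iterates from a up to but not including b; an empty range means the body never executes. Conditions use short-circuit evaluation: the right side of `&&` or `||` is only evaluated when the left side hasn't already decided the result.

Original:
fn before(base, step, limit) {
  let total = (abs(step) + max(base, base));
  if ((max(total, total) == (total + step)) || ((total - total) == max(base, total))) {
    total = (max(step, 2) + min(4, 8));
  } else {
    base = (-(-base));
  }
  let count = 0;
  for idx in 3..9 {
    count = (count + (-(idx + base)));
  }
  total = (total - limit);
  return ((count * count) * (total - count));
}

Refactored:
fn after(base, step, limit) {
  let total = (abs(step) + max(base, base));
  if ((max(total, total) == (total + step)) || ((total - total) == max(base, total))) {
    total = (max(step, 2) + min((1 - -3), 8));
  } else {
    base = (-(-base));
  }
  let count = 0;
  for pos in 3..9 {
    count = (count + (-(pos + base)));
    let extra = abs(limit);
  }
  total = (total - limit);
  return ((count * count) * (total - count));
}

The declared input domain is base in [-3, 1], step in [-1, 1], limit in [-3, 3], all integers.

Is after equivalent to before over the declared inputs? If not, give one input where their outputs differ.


Side by side, the visible changes include: local variable names differ, plus statement counts differ, plus constant usage differs, plus arithmetic usage differs, plus min/max/abs usage differs.
Tracing base=-1, step=1, limit=1: before: total := 0 | ((max(total, total) == (total + step)) || ((total - total) == max(base, total))): true | total := 6 | count := 0 | iter idx=3: | count := -2 | iter idx=4: | count := -5 | iter idx=5: | count := -9 | iter idx=6: | count := -14 | iter idx=7: | count := -20 | iter idx=8: | count := -27 | total := 5 | result 23328 | after: total := 0 | ((max(total, total) == (total + step)) || ((total - total) == max(base, total))): true | total := 6 | count := 0 | iter pos=3: | count := -2 | extra := 1 | iter pos=4: | count := -5 | extra := 1 | iter pos=5: | count := -9 | extra := 1 | iter pos=6: | count := -14 | extra := 1 | iter pos=7: | count := -20 | extra := 1 | iter pos=8: | count := -27 | extra := 1 | total := 5 | result 23328 — matching result 23328.
An exhaustive pass over the 105 declared inputs shows identical outputs.
verdict: equivalent


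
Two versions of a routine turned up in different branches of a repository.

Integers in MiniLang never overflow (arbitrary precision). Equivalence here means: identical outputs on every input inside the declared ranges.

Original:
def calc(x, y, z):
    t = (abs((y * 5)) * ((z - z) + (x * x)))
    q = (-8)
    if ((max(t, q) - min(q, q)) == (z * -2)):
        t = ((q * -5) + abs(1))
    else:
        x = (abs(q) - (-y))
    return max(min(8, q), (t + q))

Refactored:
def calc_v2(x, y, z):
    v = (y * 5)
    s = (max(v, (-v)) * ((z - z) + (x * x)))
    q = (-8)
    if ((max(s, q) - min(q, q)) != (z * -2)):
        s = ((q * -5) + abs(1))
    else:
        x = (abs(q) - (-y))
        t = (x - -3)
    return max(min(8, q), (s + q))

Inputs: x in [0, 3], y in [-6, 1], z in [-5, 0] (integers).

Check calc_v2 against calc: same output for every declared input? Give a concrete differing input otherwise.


There is a counterexample at x=0, y=-6, z=-5: -8 on one side, 33 on the other.
calc: t = 0; q = -8; ((max(t, q) - min(q, q)) == (z * -2)) -> false; x = 2; return -8
calc_v2: v = -30; s = 0; q = -8; ((max(s, q) - min(q, q)) != (z * -2)) -> true; s = 41; return 33
verdict: not equivalent; witness: x=0, y=-6, z=-5


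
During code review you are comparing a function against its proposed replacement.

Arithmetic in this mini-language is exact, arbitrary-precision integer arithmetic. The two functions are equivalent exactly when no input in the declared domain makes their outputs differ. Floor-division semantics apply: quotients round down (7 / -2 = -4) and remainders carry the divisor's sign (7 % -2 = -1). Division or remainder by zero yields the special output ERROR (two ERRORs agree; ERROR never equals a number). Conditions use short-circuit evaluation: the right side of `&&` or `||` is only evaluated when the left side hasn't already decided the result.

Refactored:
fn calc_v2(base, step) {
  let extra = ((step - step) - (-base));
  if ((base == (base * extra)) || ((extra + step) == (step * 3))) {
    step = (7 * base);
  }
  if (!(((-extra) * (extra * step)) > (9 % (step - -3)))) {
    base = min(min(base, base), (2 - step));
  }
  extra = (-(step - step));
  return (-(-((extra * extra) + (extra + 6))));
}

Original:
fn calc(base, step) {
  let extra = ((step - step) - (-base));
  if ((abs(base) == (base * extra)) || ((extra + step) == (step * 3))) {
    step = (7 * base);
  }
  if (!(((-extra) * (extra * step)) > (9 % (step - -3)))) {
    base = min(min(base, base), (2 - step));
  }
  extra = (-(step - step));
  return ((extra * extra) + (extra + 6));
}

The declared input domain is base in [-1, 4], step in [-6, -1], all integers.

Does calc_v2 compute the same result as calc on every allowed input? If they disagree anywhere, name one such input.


Consider the input base=-1, step=-3.
calc: extra := -1 | ((abs(base) == (base * extra)) || ((extra + step) == (step * 3))): true | step := -7 | (!(((-extra) * (extra * step)) > (9 % (step - -3)))): false | extra := 0 | result 6
calc_v2: extra := -1 | ((base == (base * extra)) || ((extra + step) == (step * 3))): false | divide-by-zero, output ERROR
6 != ERROR, so the rewrite changes behavior.
verdict: not equivalent; witness: base=-1, step=-3


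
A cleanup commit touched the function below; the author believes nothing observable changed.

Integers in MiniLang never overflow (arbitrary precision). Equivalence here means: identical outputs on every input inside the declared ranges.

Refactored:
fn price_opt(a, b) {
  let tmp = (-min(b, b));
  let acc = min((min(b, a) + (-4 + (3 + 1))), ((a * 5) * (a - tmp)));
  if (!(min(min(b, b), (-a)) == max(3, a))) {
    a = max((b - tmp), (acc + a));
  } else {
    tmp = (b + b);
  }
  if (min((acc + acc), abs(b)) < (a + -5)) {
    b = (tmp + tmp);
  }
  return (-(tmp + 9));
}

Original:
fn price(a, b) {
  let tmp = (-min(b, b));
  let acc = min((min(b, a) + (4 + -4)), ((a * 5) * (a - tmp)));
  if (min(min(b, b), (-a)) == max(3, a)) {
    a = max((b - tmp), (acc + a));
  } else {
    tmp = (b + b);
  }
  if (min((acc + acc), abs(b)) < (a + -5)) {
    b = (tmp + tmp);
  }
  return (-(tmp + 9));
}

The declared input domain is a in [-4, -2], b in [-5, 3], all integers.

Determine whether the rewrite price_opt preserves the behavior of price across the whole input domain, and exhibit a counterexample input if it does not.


Consider the input a=-4, b=-5.
price: tmp := 5 | acc := -5 | (min(min(b, b), (-a)) == max(3, a)): false | tmp := -10 | (min((acc + acc), abs(b)) < (a + -5)): true | b := -20 | result 1
price_opt: tmp := 5 | acc := -5 | (!(min(min(b, b), (-a)) == max(3, a))): true | a := -9 | (min((acc + acc), abs(b)) < (a + -5)): false | result -14
1 != -14, so the rewrite changes behavior.
verdict: not equivalent; witness: a=-4, b=-5


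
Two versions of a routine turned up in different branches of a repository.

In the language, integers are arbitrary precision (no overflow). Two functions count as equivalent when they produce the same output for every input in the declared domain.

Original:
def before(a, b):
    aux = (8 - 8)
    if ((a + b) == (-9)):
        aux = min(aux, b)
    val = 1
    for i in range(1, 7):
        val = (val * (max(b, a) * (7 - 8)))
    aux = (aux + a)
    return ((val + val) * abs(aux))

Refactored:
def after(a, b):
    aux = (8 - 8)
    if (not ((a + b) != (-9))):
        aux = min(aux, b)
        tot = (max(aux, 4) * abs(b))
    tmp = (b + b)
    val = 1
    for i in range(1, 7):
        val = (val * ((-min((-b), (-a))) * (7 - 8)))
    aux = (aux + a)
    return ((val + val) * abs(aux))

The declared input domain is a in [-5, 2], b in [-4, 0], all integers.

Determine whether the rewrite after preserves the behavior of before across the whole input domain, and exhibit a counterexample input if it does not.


Equivalent. A substantive addition is an assignment to `tot` whose value nothing reads; no result depends on it.
Checked all 40 inputs in the declared domain: the outputs agree on every one.
One worked example (a=1, b=-4) — before: aux := 0 | ((a + b) == (-9)): false | val := 1 | iter i=1: | val := -1 | iter i=2: | val := 1 | iter i=3: | val := -1 | iter i=4: | val := 1 | iter i=5: | val := -1 | iter i=6: | val := 1 | aux := 1 | result 2; after: aux := 0 | (not ((a + b) != (-9))): false | tmp := -8 | val := 1 | iter i=1: | val := -1 | iter i=2: | val := 1 | iter i=3: | val := -1 | iter i=4: | val := 1 | iter i=5: | val := -1 | iter i=6: | val := 1 | aux := 1 | result 2; agreement on 2.
verdict: equivalent


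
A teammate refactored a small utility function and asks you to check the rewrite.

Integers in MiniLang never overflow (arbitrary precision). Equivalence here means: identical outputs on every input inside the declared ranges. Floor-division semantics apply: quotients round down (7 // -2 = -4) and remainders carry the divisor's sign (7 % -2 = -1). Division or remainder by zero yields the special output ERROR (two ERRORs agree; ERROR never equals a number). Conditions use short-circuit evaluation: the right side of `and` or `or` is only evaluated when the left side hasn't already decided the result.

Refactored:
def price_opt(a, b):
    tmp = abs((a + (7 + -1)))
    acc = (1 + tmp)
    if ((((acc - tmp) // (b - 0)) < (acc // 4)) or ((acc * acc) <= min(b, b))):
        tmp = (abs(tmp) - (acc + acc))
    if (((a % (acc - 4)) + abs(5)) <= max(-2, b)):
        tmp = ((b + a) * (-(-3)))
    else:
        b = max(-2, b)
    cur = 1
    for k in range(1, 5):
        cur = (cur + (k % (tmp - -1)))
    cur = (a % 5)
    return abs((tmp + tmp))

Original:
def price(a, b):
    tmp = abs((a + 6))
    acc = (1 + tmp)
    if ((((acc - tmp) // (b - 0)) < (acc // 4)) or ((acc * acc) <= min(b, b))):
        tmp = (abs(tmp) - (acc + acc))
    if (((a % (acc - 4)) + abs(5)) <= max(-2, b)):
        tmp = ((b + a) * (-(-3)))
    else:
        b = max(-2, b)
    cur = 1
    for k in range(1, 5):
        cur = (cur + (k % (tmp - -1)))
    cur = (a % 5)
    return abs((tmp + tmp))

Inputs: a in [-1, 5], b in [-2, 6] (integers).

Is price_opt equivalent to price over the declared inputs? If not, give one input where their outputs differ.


Reading the diff, among the changes: constant usage differs; and arithmetic usage differs.
Tracing a=-1, b=0: price: tmp=5, then acc=6, then a zero divisor aborts: ERROR | price_opt: tmp=5, then acc=6, then a zero divisor aborts: ERROR — matching result ERROR.
An exhaustive pass over the 63 declared inputs shows identical outputs.
verdict: equivalent


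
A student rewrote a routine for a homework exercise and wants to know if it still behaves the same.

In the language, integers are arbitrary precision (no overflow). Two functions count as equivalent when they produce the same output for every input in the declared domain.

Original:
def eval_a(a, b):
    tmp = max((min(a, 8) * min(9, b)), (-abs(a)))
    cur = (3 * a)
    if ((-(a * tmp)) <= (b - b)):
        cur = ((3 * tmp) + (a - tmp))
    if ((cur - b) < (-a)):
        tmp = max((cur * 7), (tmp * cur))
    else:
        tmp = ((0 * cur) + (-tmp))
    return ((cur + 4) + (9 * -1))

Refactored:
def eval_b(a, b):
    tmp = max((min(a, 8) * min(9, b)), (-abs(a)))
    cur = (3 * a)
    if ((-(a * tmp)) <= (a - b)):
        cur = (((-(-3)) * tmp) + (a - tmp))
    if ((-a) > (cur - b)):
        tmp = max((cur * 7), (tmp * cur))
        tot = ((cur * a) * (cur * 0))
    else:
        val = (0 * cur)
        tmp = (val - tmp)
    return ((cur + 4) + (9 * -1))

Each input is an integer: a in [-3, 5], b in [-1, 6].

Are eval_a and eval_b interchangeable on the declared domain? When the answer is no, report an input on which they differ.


Not equivalent: a=-3, b=0 separates them (-8 vs -14).
eval_a: tmp = 0; cur = -9; ((-(a * tmp)) <= (b - b)) -> true; cur = -3; ((cur - b) < (-a)) -> true; tmp = 0; return -8
eval_b: tmp = 0; cur = -9; ((-(a * tmp)) <= (a - b)) -> false; ((-a) > (cur - b)) -> true; tmp = 0; tot = 0; return -14
verdict: not equivalent; witness: a=-3, b=0


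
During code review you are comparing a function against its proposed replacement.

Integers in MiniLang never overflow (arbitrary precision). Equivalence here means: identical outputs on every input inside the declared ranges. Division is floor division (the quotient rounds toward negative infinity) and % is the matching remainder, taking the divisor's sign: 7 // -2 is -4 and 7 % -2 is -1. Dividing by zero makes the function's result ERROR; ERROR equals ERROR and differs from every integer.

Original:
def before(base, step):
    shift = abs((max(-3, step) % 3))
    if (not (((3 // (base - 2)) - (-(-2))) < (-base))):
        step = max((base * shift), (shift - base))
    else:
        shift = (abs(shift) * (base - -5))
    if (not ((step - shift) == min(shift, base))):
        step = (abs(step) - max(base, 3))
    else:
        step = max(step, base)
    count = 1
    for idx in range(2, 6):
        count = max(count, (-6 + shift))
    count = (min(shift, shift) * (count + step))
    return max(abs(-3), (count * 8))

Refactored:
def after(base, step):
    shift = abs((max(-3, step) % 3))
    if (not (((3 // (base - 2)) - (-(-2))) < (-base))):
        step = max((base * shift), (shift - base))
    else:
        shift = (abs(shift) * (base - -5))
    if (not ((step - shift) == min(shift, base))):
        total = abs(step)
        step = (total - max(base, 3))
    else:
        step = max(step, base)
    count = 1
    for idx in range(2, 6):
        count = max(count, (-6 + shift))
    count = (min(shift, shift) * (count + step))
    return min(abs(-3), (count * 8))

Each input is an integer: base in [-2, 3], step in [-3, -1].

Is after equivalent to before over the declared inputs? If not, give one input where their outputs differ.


Take base=-2, step=-3.
before: shift becomes 0; next (not (((3 // (base - 2)) - (-(-2))) < (-base))) evaluates to false; next shift becomes 0; next (not ((step - shift) == min(shift, base))) evaluates to true; next step becomes 0; next count becomes 1; next at idx=2:; next count becomes 1; next at idx=3:; next count becomes 1; next at idx=4:; next count becomes 1; next at idx=5:; next count becomes 1; next count becomes 0; next final value 3
after: shift becomes 0; next (not (((3 // (base - 2)) - (-(-2))) < (-base))) evaluates to false; next shift becomes 0; next (not ((step - shift) == min(shift, base))) evaluates to true; next total becomes 3; next step becomes 0; next count becomes 1; next at idx=2:; next count becomes 1; next at idx=3:; next count becomes 1; next at idx=4:; next count becomes 1; next at idx=5:; next count becomes 1; next count becomes 0; next final value 0
3 vs 0 — the two versions disagree here.
verdict: not equivalent; witness: base=-2, step=-3


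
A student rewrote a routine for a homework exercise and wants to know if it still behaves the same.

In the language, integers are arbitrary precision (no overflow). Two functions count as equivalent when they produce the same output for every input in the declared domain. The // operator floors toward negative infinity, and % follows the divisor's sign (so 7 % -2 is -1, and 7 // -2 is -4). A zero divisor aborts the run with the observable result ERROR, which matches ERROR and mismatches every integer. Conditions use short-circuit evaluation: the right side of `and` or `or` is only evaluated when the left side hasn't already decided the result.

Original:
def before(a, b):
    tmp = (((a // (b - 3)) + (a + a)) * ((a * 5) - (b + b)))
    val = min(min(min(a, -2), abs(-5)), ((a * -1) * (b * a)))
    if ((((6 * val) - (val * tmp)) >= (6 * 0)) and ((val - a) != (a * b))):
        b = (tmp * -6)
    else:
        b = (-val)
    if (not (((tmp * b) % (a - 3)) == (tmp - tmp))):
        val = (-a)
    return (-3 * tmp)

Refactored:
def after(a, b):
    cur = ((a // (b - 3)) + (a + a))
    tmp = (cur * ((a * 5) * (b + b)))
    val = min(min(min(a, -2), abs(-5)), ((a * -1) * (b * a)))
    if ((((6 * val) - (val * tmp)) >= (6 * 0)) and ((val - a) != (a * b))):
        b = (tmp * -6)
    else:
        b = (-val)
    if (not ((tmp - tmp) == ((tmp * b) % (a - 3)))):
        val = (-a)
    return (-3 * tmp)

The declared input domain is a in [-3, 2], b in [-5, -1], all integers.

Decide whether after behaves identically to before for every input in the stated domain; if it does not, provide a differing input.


The rewrite breaks on a=-3, b=-5, where the results are -90 and 2700.
before: tmp becomes 30; next val becomes -3; next ((((6 * val) - (val * tmp)) >= (6 * 0)) and ((val - a) != (a * b))) evaluates to true; next b becomes -180; next (not (((tmp * b) % (a - 3)) == (tmp - tmp))) evaluates to false; next final value -90
after: cur becomes -6; next tmp becomes -900; next val becomes -3; next ((((6 * val) - (val * tmp)) >= (6 * 0)) and ((val - a) != (a * b))) evaluates to false; next b becomes 3; next (not ((tmp - tmp) == ((tmp * b) % (a - 3)))) evaluates to false; next final value 2700
verdict: not equivalent; witness: a=-3, b=-5


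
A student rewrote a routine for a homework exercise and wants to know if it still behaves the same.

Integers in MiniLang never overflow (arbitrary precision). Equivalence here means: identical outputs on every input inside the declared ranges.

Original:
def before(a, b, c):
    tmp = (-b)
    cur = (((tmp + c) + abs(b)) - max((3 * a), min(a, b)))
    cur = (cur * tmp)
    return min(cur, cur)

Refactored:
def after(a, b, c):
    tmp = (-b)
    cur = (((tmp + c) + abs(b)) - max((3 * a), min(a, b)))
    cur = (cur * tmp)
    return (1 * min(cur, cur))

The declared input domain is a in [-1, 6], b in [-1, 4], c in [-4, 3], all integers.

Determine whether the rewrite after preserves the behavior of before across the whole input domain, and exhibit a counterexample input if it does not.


The two versions differ — the changes include constant usage differs; arithmetic usage differs.
One worked example (a=-1, b=2, c=1) — before: tmp becomes -2; next cur becomes 2; next cur becomes -4; next final value -4; after: tmp becomes -2; next cur becomes 2; next cur becomes -4; next final value -4; agreement on -4.
An exhaustive pass over the 384 declared inputs shows identical outputs.
verdict: equivalent


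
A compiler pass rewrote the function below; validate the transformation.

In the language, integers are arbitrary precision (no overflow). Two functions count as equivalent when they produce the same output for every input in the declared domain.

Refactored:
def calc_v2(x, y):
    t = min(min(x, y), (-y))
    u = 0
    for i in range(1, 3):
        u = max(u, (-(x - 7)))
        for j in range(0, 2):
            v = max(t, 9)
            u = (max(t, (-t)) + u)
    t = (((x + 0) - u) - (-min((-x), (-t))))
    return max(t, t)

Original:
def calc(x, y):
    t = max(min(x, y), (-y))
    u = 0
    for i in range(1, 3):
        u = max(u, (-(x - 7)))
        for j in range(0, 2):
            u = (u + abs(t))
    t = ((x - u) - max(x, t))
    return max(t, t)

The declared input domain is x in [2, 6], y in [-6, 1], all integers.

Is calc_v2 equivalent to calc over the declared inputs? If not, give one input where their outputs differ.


Take x=2, y=-6.
calc: t becomes 6; next u becomes 0; next at i=1:; next u becomes 5; next at j=0:; next u becomes 11; next at j=1:; next u becomes 17; next at i=2:; next u becomes 17; next at j=0:; next u becomes 23; next at j=1:; next u becomes 29; next t becomes -33; next final value -33
calc_v2: t becomes -6; next u becomes 0; next at i=1:; next u becomes 5; next at j=0:; next v becomes 9; next u becomes 11; next at j=1:; next v becomes 9; next u becomes 17; next at i=2:; next u becomes 17; next at j=0:; next v becomes 9; next u becomes 23; next at j=1:; next v becomes 9; next u becomes 29; next t becomes -29; next final value -29
-33 against -29: the behavior changed.
verdict: not equivalent; witness: x=2, y=-6


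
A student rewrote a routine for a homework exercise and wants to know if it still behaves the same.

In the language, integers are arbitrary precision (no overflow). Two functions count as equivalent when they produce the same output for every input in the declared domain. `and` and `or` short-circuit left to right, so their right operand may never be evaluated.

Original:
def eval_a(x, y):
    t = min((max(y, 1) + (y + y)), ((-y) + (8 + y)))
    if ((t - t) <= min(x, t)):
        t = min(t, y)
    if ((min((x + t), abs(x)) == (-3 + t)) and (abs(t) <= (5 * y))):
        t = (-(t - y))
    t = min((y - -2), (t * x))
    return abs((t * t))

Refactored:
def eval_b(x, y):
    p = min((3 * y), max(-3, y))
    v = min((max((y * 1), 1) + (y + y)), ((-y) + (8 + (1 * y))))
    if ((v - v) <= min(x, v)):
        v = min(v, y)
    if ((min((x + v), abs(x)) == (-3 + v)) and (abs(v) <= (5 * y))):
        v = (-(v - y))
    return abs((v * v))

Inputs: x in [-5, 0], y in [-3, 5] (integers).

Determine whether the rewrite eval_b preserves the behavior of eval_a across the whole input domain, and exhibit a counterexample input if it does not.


There is a counterexample at x=-5, y=-3: 1 on one side, 25 on the other.
eval_a: t becomes -5; next ((t - t) <= min(x, t)) evaluates to false; next ((min((x + t), abs(x)) == (-3 + t)) and (abs(t) <= (5 * y))) evaluates to false; next t becomes -1; next final value 1
eval_b: p becomes -9; next v becomes -5; next ((v - v) <= min(x, v)) evaluates to false; next ((min((x + v), abs(x)) == (-3 + v)) and (abs(v) <= (5 * y))) evaluates to false; next final value 25
verdict: not equivalent; witness: x=-5, y=-3


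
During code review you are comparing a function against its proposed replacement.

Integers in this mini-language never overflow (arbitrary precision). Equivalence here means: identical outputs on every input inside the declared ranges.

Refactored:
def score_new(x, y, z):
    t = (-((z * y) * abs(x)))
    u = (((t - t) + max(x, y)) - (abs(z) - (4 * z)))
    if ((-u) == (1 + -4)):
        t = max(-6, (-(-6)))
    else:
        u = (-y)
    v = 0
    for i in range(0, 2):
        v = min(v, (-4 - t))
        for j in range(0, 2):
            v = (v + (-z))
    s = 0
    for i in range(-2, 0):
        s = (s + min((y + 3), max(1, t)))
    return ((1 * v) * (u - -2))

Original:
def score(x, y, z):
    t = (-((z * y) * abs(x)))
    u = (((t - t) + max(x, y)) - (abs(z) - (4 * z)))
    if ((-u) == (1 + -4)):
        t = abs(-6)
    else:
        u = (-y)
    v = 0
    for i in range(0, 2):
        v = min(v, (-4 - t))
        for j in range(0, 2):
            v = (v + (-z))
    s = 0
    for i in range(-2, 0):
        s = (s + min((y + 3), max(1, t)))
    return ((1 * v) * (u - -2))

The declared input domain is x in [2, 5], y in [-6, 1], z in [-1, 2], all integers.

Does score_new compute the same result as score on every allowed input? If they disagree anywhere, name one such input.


This is a faithful refactor — min/max/abs usage differs, plus constant usage differs, but the computed results match everywhere.
As a probe, take x=2, y=1, z=2: score runs t = -4; u = 8; ((-u) == (1 + -4)) -> false; u = -1; v = 0; [i=0]; v = 0; [j=0]; v = -2; [j=1]; v = -4; [i=1]; v = -4; [j=0]; v = -6; [j=1]; v = -8; s = 0; [i=-2]; s = 1; [i=-1]; s = 2; return -8; score_new runs t = -4; u = 8; ((-u) == (1 + -4)) -> false; u = -1; v = 0; [i=0]; v = 0; [j=0]; v = -2; [j=1]; v = -4; [i=1]; v = -4; [j=0]; v = -6; [j=1]; v = -8; s = 0; [i=-2]; s = 1; [i=-1]; s = 2; return -8; both end at -8.
Across all 128 domain points the two functions coincide.
verdict: equivalent
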